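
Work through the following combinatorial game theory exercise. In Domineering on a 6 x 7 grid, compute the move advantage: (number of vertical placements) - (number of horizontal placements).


Board is 6 x 7 (rows x cols).
Left (vertical) placements: (rows-1) * cols = 5 * 7 = 35
Right (horizontal) placements: rows * (cols-1) = 6 * 6 = 36
Advantage = Left - Right = 35 - 36 = -1

-1


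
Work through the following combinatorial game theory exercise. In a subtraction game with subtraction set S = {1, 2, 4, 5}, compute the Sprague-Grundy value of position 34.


The subtraction set is S = {1, 2, 4, 5}.
G(k) = mex{ G(k - s) : s in S, s <= k }. We compute iteratively: G(0) = 0.
G(1) = mex({0}) = 1
G(2) = mex({0, 1}) = 2
G(3) = mex({1, 2}) = 0
G(4) = mex({0, 2}) = 1
G(5) = mex({0, 1}) = 2
G(6) = mex({1, 2}) = 0
G(7) = mex({0, 2}) = 1
Observe that G(3)..G(7) = 0, 1, 2, 0, 1 repeats G(0)..G(4) = 0, 1, 2, 0, 1.
For k >= max(S) = 5, G(k) is determined by the previous 5 values G(k-5)..G(k-1); a window of 5 consecutive values has recurred shifted by 3, so by induction G(k + 3) = G(k) for all k >= 0: the sequence is periodic from the start with period 3.
One period: G(0..2) = 0, 1, 2.
34 mod 3 = 1, so G(34) = G(1) = 1.

1


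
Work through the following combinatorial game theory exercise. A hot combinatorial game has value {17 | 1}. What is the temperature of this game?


The game is {17 | 1}, a switch {a | b} with numbers a > b.
Cooling {a | b} by t gives {a - t | b + t}, which stops being hot when a - t = b + t, i.e. at t = (a - b)/2. So the temperature of a switch is (a - b)/2.
Temperature = (Left option - Right option) / 2
= (17 - (1)) / 2
= 16 / 2
= 8

8


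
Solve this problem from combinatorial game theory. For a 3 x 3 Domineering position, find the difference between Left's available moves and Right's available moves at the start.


Board is 3 x 3 (rows x cols).
Left (vertical) placements: (rows-1) * cols = 2 * 3 = 6
Right (horizontal) placements: rows * (cols-1) = 3 * 2 = 6
Advantage = Left - Right = 6 - 6 = 0

0


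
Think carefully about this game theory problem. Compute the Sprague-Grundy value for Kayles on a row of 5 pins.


Kayles: a move removes 1 or 2 adjacent pins from a contiguous row.
Removing pins from a row of k leaves two independent rows (a, b) with a + b = k - 1 (one pin) or a + b = k - 2 (two pins); an end removal gives a = 0.
By Sprague-Grundy, G(k) = mex{ G(a) XOR G(b) } over all these splits. G(0) = 0.
G(1): splits (0,0):0^0=0 -> mex({0}) = 1
G(2): splits (0,1):0^1=1 (0,0):0^0=0 -> mex({0, 1}) = 2
G(3): splits (0,2):0^2=2 (1,1):1^1=0 (0,1):0^1=1 -> mex({0, 1, 2}) = 3
G(4): splits (0,3):0^3=3 (1,2):1^2=3 (0,2):0^2=2 (1,1):1^1=0 -> mex({0, 2, 3}) = 1
G(5): splits (0,4):0^1=1 (1,3):1^3=2 (2,2):2^2=0 (0,3):0^3=3 (1,2):1^2=3 -> mex({0, 1, 2, 3}) = 4
Therefore G(5) = 4.

4


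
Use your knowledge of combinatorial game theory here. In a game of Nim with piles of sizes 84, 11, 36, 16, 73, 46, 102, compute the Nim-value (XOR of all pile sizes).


We need the XOR (exclusive or) of all pile sizes.
After XOR-ing pile 1 (size 84): 0 XOR 84 = 84
After XOR-ing pile 2 (size 11): 84 XOR 11 = 95
After XOR-ing pile 3 (size 36): 95 XOR 36 = 123
After XOR-ing pile 4 (size 16): 123 XOR 16 = 107
After XOR-ing pile 5 (size 73): 107 XOR 73 = 34
After XOR-ing pile 6 (size 46): 34 XOR 46 = 12
After XOR-ing pile 7 (size 102): 12 XOR 102 = 106
The Nim-value of this position is 106.

106


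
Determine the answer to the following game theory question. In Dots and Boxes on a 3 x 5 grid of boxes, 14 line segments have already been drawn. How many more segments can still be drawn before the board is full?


Grid: 3 x 5 boxes, i.e. 4 rows and 6 columns of dots.
Horizontal edges: (rows + 1) * cols = 4 * 5 = 20
Vertical edges: rows * (cols + 1) = 3 * 6 = 18
Total edges: 20 + 18 = 38
Edges drawn: 14
Remaining: 38 - 14 = 24

24


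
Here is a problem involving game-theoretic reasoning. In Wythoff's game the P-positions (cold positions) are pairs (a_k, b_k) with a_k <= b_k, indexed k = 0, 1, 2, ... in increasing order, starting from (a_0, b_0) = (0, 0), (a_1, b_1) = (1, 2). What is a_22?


By Wythoff's theorem, a_k = floor(k * phi) and b_k = floor(k * phi^2) = a_k + k, where phi = (1 + sqrt(5))/2 is the golden ratio.
phi = (1 + sqrt(5))/2 = 1.618034
k = 22
k * phi = 22 * 1.618034 = 35.596748
a_22 = floor(k * phi) = 35

35


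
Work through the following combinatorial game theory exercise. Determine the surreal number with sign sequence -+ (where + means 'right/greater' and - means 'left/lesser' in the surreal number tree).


Sign expansion: -+
Rule: track bounds (lo, hi), initially (-inf, +inf). On '+', the current value becomes lo and we move to the simplest number in (value, hi): value + 1 if hi = +inf, otherwise the midpoint (value + hi)/2. On '-', the current value becomes hi and we move to value - 1 if lo = -inf, otherwise the midpoint (lo + value)/2.
Start at 0.
Step 1: sign = -, move left. Bounds: (-inf, 0). Value = -1
Step 2: sign = +, move right. Bounds: (-1, 0). Value = -1/2
The surreal number with sign expansion -+ is -1/2.

-1/2


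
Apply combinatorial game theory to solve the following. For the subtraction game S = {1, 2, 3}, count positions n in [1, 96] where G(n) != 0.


Subtraction set S = {1, 2, 3}, so G(n) = n mod 4.
G(n) = 0 when n is a multiple of 4.
Multiples of 4 in [1, 96]: 24
N-positions (nonzero Grundy) = 96 - 24 = 72

72


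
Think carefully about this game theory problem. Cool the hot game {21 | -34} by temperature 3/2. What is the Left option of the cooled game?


Original game: {21 | -34} (a switch {a | b} with a > b).
Cooling by t (for t below the temperature (a - b)/2 = 55/2) taxes each move by t: {a | b} cooled by t is {a - t | b + t}.
Cooling amount: t = 3/2
Cooled Left option: 21 - 3/2 = 39/2
Cooled Right option: -34 + 3/2 = -65/2
Cooled game: {39/2 | -65/2}
Left option = 39/2

39/2


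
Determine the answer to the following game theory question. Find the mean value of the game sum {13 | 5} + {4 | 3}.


G1 = {13 | 5}, G2 = {4 | 3}
Each is a switch {a | b} with numbers a > b; its mean value is (a + b)/2, and mean value is additive over game sums: m(G1 + G2) = m(G1) + m(G2).
Mean of G1 = (13 + (5))/2 = 18/2 = 9
Mean of G2 = (4 + (3))/2 = 7/2 = 7/2
Mean of G1 + G2 = 9 + 7/2 = 25/2

25/2


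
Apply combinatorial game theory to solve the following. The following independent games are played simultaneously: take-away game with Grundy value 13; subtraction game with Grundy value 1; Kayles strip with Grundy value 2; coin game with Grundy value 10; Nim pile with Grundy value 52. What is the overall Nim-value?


By the Sprague-Grundy theorem, the Grundy value of a sum of games is the XOR of individual Grundy values.
take-away game: Grundy value = 13. Running XOR: 0 XOR 13 = 13
subtraction game: Grundy value = 1. Running XOR: 13 XOR 1 = 12
Kayles strip: Grundy value = 2. Running XOR: 12 XOR 2 = 14
coin game: Grundy value = 10. Running XOR: 14 XOR 10 = 4
Nim pile: Grundy value = 52. Running XOR: 4 XOR 52 = 48
The combined Grundy value is 48.

48


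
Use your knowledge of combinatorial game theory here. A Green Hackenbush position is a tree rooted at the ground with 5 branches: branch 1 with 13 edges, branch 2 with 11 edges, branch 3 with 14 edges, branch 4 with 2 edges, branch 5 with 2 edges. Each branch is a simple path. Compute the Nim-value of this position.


The tree has 5 branches from the ground vertex.
In Green Hackenbush, the Nim-value of a simple path of length k is k.
Branch 1: length 13, Nim-value = 13
Branch 2: length 11, Nim-value = 11
Branch 3: length 14, Nim-value = 14
Branch 4: length 2, Nim-value = 2
Branch 5: length 2, Nim-value = 2
Total Nim-value = XOR of all branch values:
0 XOR 13 = 13
13 XOR 11 = 6
6 XOR 14 = 8
8 XOR 2 = 10
10 XOR 2 = 8
Nim-value of the tree = 8

8


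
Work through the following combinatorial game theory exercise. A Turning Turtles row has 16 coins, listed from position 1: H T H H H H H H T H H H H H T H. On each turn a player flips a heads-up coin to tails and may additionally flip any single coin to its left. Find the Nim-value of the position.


Coins: H T H H H H H H T H H H H H T H
Key fact: a single head at position k behaves exactly like a Nim heap of size k (turning it to T and optionally flipping a coin at j < k corresponds to moving the heap from k to j, or to 0), and heads combine as a disjunctive sum (two heads at the same place would cancel, matching j XOR j = 0). So the Nim-value is the XOR of the 1-indexed positions of the heads.
Face-up positions (1-indexed): [1, 3, 4, 5, 6, 7, 8, 10, 11, 12, 13, 14, 16]
XOR 0 with 1: 0 XOR 1 = 1
XOR 1 with 3: 1 XOR 3 = 2
XOR 2 with 4: 2 XOR 4 = 6
XOR 6 with 5: 6 XOR 5 = 3
XOR 3 with 6: 3 XOR 6 = 5
XOR 5 with 7: 5 XOR 7 = 2
XOR 2 with 8: 2 XOR 8 = 10
XOR 10 with 10: 10 XOR 10 = 0
XOR 0 with 11: 0 XOR 11 = 11
XOR 11 with 12: 11 XOR 12 = 7
XOR 7 with 13: 7 XOR 13 = 10
XOR 10 with 14: 10 XOR 14 = 4
XOR 4 with 16: 4 XOR 16 = 20
Nim-value = 20

20


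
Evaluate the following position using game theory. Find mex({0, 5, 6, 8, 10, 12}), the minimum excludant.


Set = {0, 5, 6, 8, 10, 12}
0 is in the set.
1 is NOT in the set. This is the mex.
mex = 1

1


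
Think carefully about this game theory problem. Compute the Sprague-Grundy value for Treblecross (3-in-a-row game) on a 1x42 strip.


Treblecross: place X on empty cells; 3-in-a-row wins.
Playing within two cells of an existing X lets the opponent win at once, so sensible play treats the cells i-2..i+2 around each X as dead. The player left with no safe cell loses, so this is a normal-play take-away game on strips of safe cells.
Placing X at cell i (0-indexed) of a strip of k safe cells leaves independent strips of sizes max(0, i-2) and max(0, k-i-3). Hence G(k) = mex{ G(max(0,i-2)) XOR G(max(0,k-i-3)) : 0 <= i < k }, with G(0) = 0.
G(1): splits (0,0):0^0=0 -> mex({0}) = 1
G(2): splits (0,0):0^0=0 -> mex({0}) = 1
G(3): splits (0,0):0^0=0 -> mex({0}) = 1
G(4): splits (0,1):0^1=1 (0,0):0^0=0 -> mex({0, 1}) = 2
G(5): splits (0,2):0^1=1 (0,1):0^1=1 (0,0):0^0=0 -> mex({0, 1}) = 2
G(6) = mex({1}) = 0
G(7) = mex({0, 1, 2}) = 3
G(8) = mex({0, 1, 2}) = 3
G(9) = mex({0, 2}) = 1
G(10) = mex({0, 2, 3}) = 1
G(11) = mex({0, 3}) = 1
G(12) = mex({1, 3}) = 0
G(13) = mex({0, 1, 2, 3}) = 4
G(14) = mex({0, 1, 2}) = 3
G(15) = mex({0, 1, 2}) = 3
G(16) = mex({0, 1, 2, 4}) = 3
G(17) = mex({0, 1, 3, 4}) = 2
G(18) = mex({0, 1, 3, 4}) = 2
G(19) = mex({0, 1, 3, 5}) = 2
G(20) = mex({0, 1, 2, 3, 5}) = 4
G(21) = mex({0, 1, 2, 3, 5}) = 4
G(22) = mex({1, 2, 6}) = 0
G(23) = mex({0, 1, 2, 3, 4, 6}) = 5
G(24) = mex({0, 1, 2, 3, 4}) = 5
G(25) = mex({0, 1, 3, 4, 7}) = 2
G(26) = mex({0, 1, 3, 4, 5, 7}) = 2
G(27) = mex({0, 1, 3, 5}) = 2
G(28) = mex({0, 1, 2, 5}) = 3
G(29) = mex({0, 1, 2, 4, 5, 6}) = 3
G(30) = mex({1, 2, 4, 6}) = 0
G(31) = mex({0, 1, 2, 3, 4, 6}) = 5
G(32) = mex({1, 2, 3, 4, 7}) = 0
G(33) = mex({0, 3, 7}) = 1
G(34) = mex({0, 2, 3, 5, 7}) = 1
G(35) = mex({0, 2, 3, 5, 6}) = 1
G(36) = mex({0, 1, 2, 5, 6}) = 3
G(37) = mex({0, 1, 2, 4, 5, 6}) = 3
G(38) = mex({0, 1, 2, 4}) = 3
G(39) = mex({0, 1, 2, 3, 4, 7}) = 5
G(40) = mex({0, 1, 2, 3, 4, 5, 7}) = 6
G(41) = mex({0, 1, 2, 3, 5, 7}) = 4
G(42) = mex({0, 1, 2, 3, 5, 6, 7}) = 4
Therefore G(42) = 4.

4


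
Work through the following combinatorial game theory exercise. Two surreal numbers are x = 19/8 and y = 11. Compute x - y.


x = 19/8, y = 11
Converting to common denominator: 8
x = 19/8, y = 88/8
x - y = 19/8 - 11 = -69/8

-69/8


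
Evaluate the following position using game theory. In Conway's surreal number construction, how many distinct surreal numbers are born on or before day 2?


Day 0: {|} = 0 is born. Count = 1.
Day n: the number of surreal numbers born by day n is 2^(n+1) - 1.
By day 0: 2^1 - 1 = 1
By day 1: 2^2 - 1 = 3
By day 2: 2^3 - 1 = 7
By day 2: 7 surreal numbers.

7


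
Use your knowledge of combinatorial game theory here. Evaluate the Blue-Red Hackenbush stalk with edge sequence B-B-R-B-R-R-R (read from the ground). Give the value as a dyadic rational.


Edges (from ground): B-B-R-B-R-R-R
By Berlekamp's sign-expansion rule, a Blue-Red Hackenbush stalk has the value of the surreal number whose sign sequence is the edge sequence with B -> + and R -> -.
Sign sequence: ++-+---
Trace the sign expansion in the surreal number tree, starting from 0:
Edge 1: B (sign +) -> bounds (0, +inf), value = 1
Edge 2: B (sign +) -> bounds (1, +inf), value = 2
Edge 3: R (sign -) -> bounds (1, 2), value = 3/2
Edge 4: B (sign +) -> bounds (3/2, 2), value = 7/4
Edge 5: R (sign -) -> bounds (3/2, 7/4), value = 13/8
Edge 6: R (sign -) -> bounds (3/2, 13/8), value = 25/16
Edge 7: R (sign -) -> bounds (3/2, 25/16), value = 49/32
Game value = 49/32

49/32


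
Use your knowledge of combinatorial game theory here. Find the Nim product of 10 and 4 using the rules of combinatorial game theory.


Nim multiplication is bilinear over XOR: (u XOR v) * w = (u*w) XOR (v*w).
So we split each operand into its bit components and XOR the pairwise Nim products.
10 = 2 + 8 (as XOR of powers of 2).
4 = 4 (as XOR of powers of 2).
Using the standard Nim-product table on single bits:
  2*2 = 3,   2*4 = 8,   2*8 = 12,
  4*4 = 6,   4*8 = 11,  8*8 = 13,
and  1*x = x (identity), k*l = l*k (commutative).
Pairwise Nim products:
  2 * 4 = 8
  8 * 4 = 11
XOR them: 8 XOR 11 = 3.
Result: 10 * 4 = 3 (in Nim).

3


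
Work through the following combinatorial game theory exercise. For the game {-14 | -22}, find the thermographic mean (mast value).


Game = {-14 | -22}, a switch {a | b} with numbers a > b.
Its thermograph has left wall a - t and right wall b + t, which meet at t = (a - b)/2, where both equal (a + b)/2. So the mast (mean value) is at (a + b)/2.
Mean = (-14 + (-22))/2 = -36/2 = -18

-18


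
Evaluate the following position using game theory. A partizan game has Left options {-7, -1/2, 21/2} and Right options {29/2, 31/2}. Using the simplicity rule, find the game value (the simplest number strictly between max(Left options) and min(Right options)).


Left options: {-7, -1/2, 21/2}, max = 21/2
Right options: {29/2, 31/2}, min = 29/2
All options are numbers and max(Left) < min(Right), so by the simplicity theorem the value is the simplest (earliest-born) number strictly between 21/2 and 29/2.
Integers 11 through 14 all lie strictly between 21/2 and 29/2.
Among integers, the simplest (lowest birthday = smallest |n|; 0 is born on day 0, +-n on day n) is 11.
No non-integer in the interval can be simpler: if x is a non-integer in the interval, then floor(x) or ceil(x) also lies in the interval (the interval contains an integer), and both are proper prefixes of x's sign expansion, i.e. born earlier. So the game value is 11.
Game value = 11

11


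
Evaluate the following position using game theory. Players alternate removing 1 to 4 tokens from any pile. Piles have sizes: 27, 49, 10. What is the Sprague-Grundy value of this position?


Subtraction set: {1, 2, 3, 4}
For this subtraction set, G(n) = n mod 5 (period = max + 1 = 5).
Pile 1 (size 27): G(27) = 27 mod 5 = 2
Pile 2 (size 49): G(49) = 49 mod 5 = 4
Pile 3 (size 10): G(10) = 10 mod 5 = 0
Total Grundy value = XOR of all: 2 XOR 4 XOR 0 = 6

6


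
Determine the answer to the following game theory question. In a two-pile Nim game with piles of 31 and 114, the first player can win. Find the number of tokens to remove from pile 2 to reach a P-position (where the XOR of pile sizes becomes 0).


Piles: 31 and 114
Current XOR: 31 XOR 114 = 109 (non-zero, so this is an N-position).
To make the XOR zero, we need to find a move that balances the piles.
For pile 2 (size 114): target = 114 XOR 109 = 31
We reduce pile 2 from 114 to 31.
Tokens removed: 114 - 31 = 83
Verification: 31 XOR 31 = 0

83


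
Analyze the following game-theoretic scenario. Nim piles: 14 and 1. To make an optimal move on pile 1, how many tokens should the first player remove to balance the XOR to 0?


Piles: 14 and 1
Current XOR: 14 XOR 1 = 15 (non-zero, so this is an N-position).
To make the XOR zero, we need to find a move that balances the piles.
For pile 1 (size 14): target = 14 XOR 15 = 1
We reduce pile 1 from 14 to 1.
Tokens removed: 14 - 1 = 13
Verification: 1 XOR 1 = 0

13


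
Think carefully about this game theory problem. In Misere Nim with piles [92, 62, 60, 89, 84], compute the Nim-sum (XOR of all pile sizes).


We need the XOR (exclusive or) of all pile sizes.
After XOR-ing pile 1 (size 92): 0 XOR 92 = 92
After XOR-ing pile 2 (size 62): 92 XOR 62 = 98
After XOR-ing pile 3 (size 60): 98 XOR 60 = 94
After XOR-ing pile 4 (size 89): 94 XOR 89 = 7
After XOR-ing pile 5 (size 84): 7 XOR 84 = 83
The Nim-value of this position is 83.

83


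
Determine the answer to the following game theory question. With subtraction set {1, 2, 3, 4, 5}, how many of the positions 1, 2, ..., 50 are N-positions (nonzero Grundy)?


Subtraction set S = {1, 2, 3, 4, 5}, so G(n) = n mod 6.
G(n) = 0 when n is a multiple of 6.
Multiples of 6 in [1, 50]: 8
N-positions (nonzero Grundy) = 50 - 8 = 42

42


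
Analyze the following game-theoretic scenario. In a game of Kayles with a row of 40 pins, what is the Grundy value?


Kayles: a move removes 1 or 2 adjacent pins from a contiguous row.
Removing pins from a row of k leaves two independent rows (a, b) with a + b = k - 1 (one pin) or a + b = k - 2 (two pins); an end removal gives a = 0.
By Sprague-Grundy, G(k) = mex{ G(a) XOR G(b) } over all these splits. G(0) = 0.
G(1): splits (0,0):0^0=0 -> mex({0}) = 1
G(2): splits (0,1):0^1=1 (0,0):0^0=0 -> mex({0, 1}) = 2
G(3): splits (0,2):0^2=2 (1,1):1^1=0 (0,1):0^1=1 -> mex({0, 1, 2}) = 3
G(4): splits (0,3):0^3=3 (1,2):1^2=3 (0,2):0^2=2 (1,1):1^1=0 -> mex({0, 2, 3}) = 1
G(5): splits (0,4):0^1=1 (1,3):1^3=2 (2,2):2^2=0 (0,3):0^3=3 (1,2):1^2=3 -> mex({0, 1, 2, 3}) = 4
G(6) = mex({0, 1, 2, 4}) = 3
G(7) = mex({0, 1, 3, 4, 5}) = 2
G(8) = mex({0, 2, 3, 5, 6}) = 1
G(9) = mex({0, 1, 2, 3, 6, 7}) = 4
G(10) = mex({0, 1, 3, 4, 5, 7}) = 2
G(11) = mex({0, 1, 2, 3, 4, 5}) = 6
G(12) = mex({0, 1, 2, 3, 5, 6, 7}) = 4
G(13) = mex({0, 2, 3, 4, 6, 7}) = 1
G(14) = mex({0, 1, 4, 5, 6, 7}) = 2
G(15) = mex({0, 1, 2, 3, 4, 5, 6}) = 7
G(16) = mex({0, 2, 3, 5, 6, 7}) = 1
G(17) = mex({0, 1, 2, 3, 5, 6, 7}) = 4
G(18) = mex({0, 1, 2, 4, 5, 6}) = 3
G(19) = mex({0, 1, 3, 4, 5, 7}) = 2
G(20) = mex({0, 2, 3, 4, 5, 6, 7}) = 1
G(21) = mex({0, 1, 2, 3, 5, 6, 7}) = 4
G(22) = mex({0, 1, 2, 3, 4, 5, 7}) = 6
G(23) = mex({0, 1, 2, 3, 4, 5, 6}) = 7
G(24) = mex({0, 1, 2, 3, 5, 6, 7}) = 4
G(25) = mex({0, 2, 3, 4, 6, 7}) = 1
G(26) = mex({0, 1, 3, 4, 5, 6, 7}) = 2
G(27) = mex({0, 1, 2, 3, 4, 5, 6, 7}) = 8
G(28) = mex({0, 1, 2, 3, 4, 6, 7, 8}) = 5
G(29) = mex({0, 1, 2, 3, 5, 6, 7, 8, 9}) = 4
G(30) = mex({0, 1, 2, 3, 4, 5, 6, 9, 10}) = 7
G(31) = mex({0, 1, 3, 4, 5, 7, 10, 11}) = 2
G(32) = mex({0, 2, 3, 4, 5, 6, 7, 9, 11}) = 1
G(33) = mex({0, 1, 2, 3, 4, 5, 6, 7, 9, 12}) = 8
G(34) = mex({0, 1, 2, 3, 4, 5, 7, 8, 11, 12}) = 6
G(35) = mex({0, 1, 2, 3, 4, 5, 6, 8, 9, 10, 11}) = 7
G(36) = mex({0, 1, 2, 3, 5, 6, 7, 9, 10}) = 4
G(37) = mex({0, 2, 3, 4, 6, 7, 9, 10, 11, 12}) = 1
G(38) = mex({0, 1, 3, 4, 5, 6, 7, 9, 10, 11, 12}) = 2
G(39) = mex({0, 1, 2, 4, 5, 6, 7, 9, 10, 12, 14}) = 3
G(40) = mex({0, 2, 3, 4, 6, 7, 11, 12, 14}) = 1
Therefore G(40) = 1.

1


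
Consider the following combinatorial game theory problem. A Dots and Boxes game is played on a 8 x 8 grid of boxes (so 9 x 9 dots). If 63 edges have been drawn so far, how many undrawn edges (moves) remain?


Grid: 8 x 8 boxes, i.e. 9 rows and 9 columns of dots.
Horizontal edges: (rows + 1) * cols = 9 * 8 = 72
Vertical edges: rows * (cols + 1) = 8 * 9 = 72
Total edges: 72 + 72 = 144
Edges drawn: 63
Remaining: 144 - 63 = 81

81


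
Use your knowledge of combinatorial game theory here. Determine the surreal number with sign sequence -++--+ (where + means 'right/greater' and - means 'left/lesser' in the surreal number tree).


Sign expansion: -++--+
Rule: track bounds (lo, hi), initially (-inf, +inf). On '+', the current value becomes lo and we move to the simplest number in (value, hi): value + 1 if hi = +inf, otherwise the midpoint (value + hi)/2. On '-', the current value becomes hi and we move to value - 1 if lo = -inf, otherwise the midpoint (lo + value)/2.
Start at 0.
Step 1: sign = -, move left. Bounds: (-inf, 0). Value = -1
Step 2: sign = +, move right. Bounds: (-1, 0). Value = -1/2
Step 3: sign = +, move right. Bounds: (-1/2, 0). Value = -1/4
Step 4: sign = -, move left. Bounds: (-1/2, -1/4). Value = -3/8
Step 5: sign = -, move left. Bounds: (-1/2, -3/8). Value = -7/16
Step 6: sign = +, move right. Bounds: (-7/16, -3/8). Value = -13/32
The surreal number with sign expansion -++--+ is -13/32.

-13/32


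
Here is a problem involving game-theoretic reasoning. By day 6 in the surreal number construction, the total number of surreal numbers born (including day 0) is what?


Day 0: {|} = 0 is born. Count = 1.
Day n: the number of surreal numbers born by day n is 2^(n+1) - 1.
By day 0: 2^1 - 1 = 1
By day 1: 2^2 - 1 = 3
By day 2: 2^3 - 1 = 7
By day 3: 2^4 - 1 = 15
By day 4: 2^5 - 1 = 31
By day 5: 2^6 - 1 = 63
By day 6: 2^7 - 1 = 127
By day 6: 127 surreal numbers.

127


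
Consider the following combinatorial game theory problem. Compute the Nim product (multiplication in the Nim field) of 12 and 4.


Nim multiplication is bilinear over XOR: (u XOR v) * w = (u*w) XOR (v*w).
So we split each operand into its bit components and XOR the pairwise Nim products.
12 = 4 + 8 (as XOR of powers of 2).
4 = 4 (as XOR of powers of 2).
Using the standard Nim-product table on single bits:
  2*2 = 3,   2*4 = 8,   2*8 = 12,
  4*4 = 6,   4*8 = 11,  8*8 = 13,
and  1*x = x (identity), k*l = l*k (commutative).
Pairwise Nim products:
  4 * 4 = 6
  8 * 4 = 11
XOR them: 6 XOR 11 = 13.
Result: 12 * 4 = 13 (in Nim).

13


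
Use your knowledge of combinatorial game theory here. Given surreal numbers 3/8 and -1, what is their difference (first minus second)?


x = 3/8, y = -1
Converting to common denominator: 8
x = 3/8, y = -8/8
x - y = 3/8 - -1 = 11/8

11/8


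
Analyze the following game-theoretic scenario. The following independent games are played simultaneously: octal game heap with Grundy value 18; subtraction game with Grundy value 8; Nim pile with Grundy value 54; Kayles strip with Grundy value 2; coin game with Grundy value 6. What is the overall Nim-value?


By the Sprague-Grundy theorem, the Grundy value of a sum of games is the XOR of individual Grundy values.
octal game heap: Grundy value = 18. Running XOR: 0 XOR 18 = 18
subtraction game: Grundy value = 8. Running XOR: 18 XOR 8 = 26
Nim pile: Grundy value = 54. Running XOR: 26 XOR 54 = 44
Kayles strip: Grundy value = 2. Running XOR: 44 XOR 2 = 46
coin game: Grundy value = 6. Running XOR: 46 XOR 6 = 40
The combined Grundy value is 40.

40


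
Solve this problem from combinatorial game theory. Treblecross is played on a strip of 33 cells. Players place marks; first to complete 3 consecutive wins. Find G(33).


Treblecross: place X on empty cells; 3-in-a-row wins.
Playing within two cells of an existing X lets the opponent win at once, so sensible play treats the cells i-2..i+2 around each X as dead. The player left with no safe cell loses, so this is a normal-play take-away game on strips of safe cells.
Placing X at cell i (0-indexed) of a strip of k safe cells leaves independent strips of sizes max(0, i-2) and max(0, k-i-3). Hence G(k) = mex{ G(max(0,i-2)) XOR G(max(0,k-i-3)) : 0 <= i < k }, with G(0) = 0.
G(1): splits (0,0):0^0=0 -> mex({0}) = 1
G(2): splits (0,0):0^0=0 -> mex({0}) = 1
G(3): splits (0,0):0^0=0 -> mex({0}) = 1
G(4): splits (0,1):0^1=1 (0,0):0^0=0 -> mex({0, 1}) = 2
G(5): splits (0,2):0^1=1 (0,1):0^1=1 (0,0):0^0=0 -> mex({0, 1}) = 2
G(6) = mex({1}) = 0
G(7) = mex({0, 1, 2}) = 3
G(8) = mex({0, 1, 2}) = 3
G(9) = mex({0, 2}) = 1
G(10) = mex({0, 2, 3}) = 1
G(11) = mex({0, 3}) = 1
G(12) = mex({1, 3}) = 0
G(13) = mex({0, 1, 2, 3}) = 4
G(14) = mex({0, 1, 2}) = 3
G(15) = mex({0, 1, 2}) = 3
G(16) = mex({0, 1, 2, 4}) = 3
G(17) = mex({0, 1, 3, 4}) = 2
G(18) = mex({0, 1, 3, 4}) = 2
G(19) = mex({0, 1, 3, 5}) = 2
G(20) = mex({0, 1, 2, 3, 5}) = 4
G(21) = mex({0, 1, 2, 3, 5}) = 4
G(22) = mex({1, 2, 6}) = 0
G(23) = mex({0, 1, 2, 3, 4, 6}) = 5
G(24) = mex({0, 1, 2, 3, 4}) = 5
G(25) = mex({0, 1, 3, 4, 7}) = 2
G(26) = mex({0, 1, 3, 4, 5, 7}) = 2
G(27) = mex({0, 1, 3, 5}) = 2
G(28) = mex({0, 1, 2, 5}) = 3
G(29) = mex({0, 1, 2, 4, 5, 6}) = 3
G(30) = mex({1, 2, 4, 6}) = 0
G(31) = mex({0, 1, 2, 3, 4, 6}) = 5
G(32) = mex({1, 2, 3, 4, 7}) = 0
G(33) = mex({0, 3, 7}) = 1
Therefore G(33) = 1.

1


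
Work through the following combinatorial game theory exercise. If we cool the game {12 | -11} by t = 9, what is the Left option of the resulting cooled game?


Original game: {12 | -11} (a switch {a | b} with a > b).
Cooling by t (for t below the temperature (a - b)/2 = 23/2) taxes each move by t: {a | b} cooled by t is {a - t | b + t}.
Cooling amount: t = 9
Cooled Left option: 12 - 9 = 3
Cooled Right option: -11 + 9 = -2
Cooled game: {3 | -2}
Left option = 3

3


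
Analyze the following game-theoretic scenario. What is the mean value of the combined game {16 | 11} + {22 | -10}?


G1 = {16 | 11}, G2 = {22 | -10}
Each is a switch {a | b} with numbers a > b; its mean value is (a + b)/2, and mean value is additive over game sums: m(G1 + G2) = m(G1) + m(G2).
Mean of G1 = (16 + (11))/2 = 27/2 = 27/2
Mean of G2 = (22 + (-10))/2 = 12/2 = 6
Mean of G1 + G2 = 27/2 + 6 = 39/2

39/2


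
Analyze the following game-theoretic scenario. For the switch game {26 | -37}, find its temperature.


The game is {26 | -37}, a switch {a | b} with numbers a > b.
Cooling {a | b} by t gives {a - t | b + t}, which stops being hot when a - t = b + t, i.e. at t = (a - b)/2. So the temperature of a switch is (a - b)/2.
Temperature = (Left option - Right option) / 2
= (26 - (-37)) / 2
= 63 / 2
= 63/2

63/2


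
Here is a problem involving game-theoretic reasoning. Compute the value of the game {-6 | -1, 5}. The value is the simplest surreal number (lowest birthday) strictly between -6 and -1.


Left options: {-6}, max = -6
Right options: {-1, 5}, min = -1
All options are numbers and max(Left) < min(Right), so by the simplicity theorem the value is the simplest (earliest-born) number strictly between -6 and -1.
Integers -5 through -2 all lie strictly between -6 and -1.
Among integers, the simplest (lowest birthday = smallest |n|; 0 is born on day 0, +-n on day n) is -2.
No non-integer in the interval can be simpler: if x is a non-integer in the interval, then floor(x) or ceil(x) also lies in the interval (the interval contains an integer), and both are proper prefixes of x's sign expansion, i.e. born earlier. So the game value is -2.
Game value = -2

-2


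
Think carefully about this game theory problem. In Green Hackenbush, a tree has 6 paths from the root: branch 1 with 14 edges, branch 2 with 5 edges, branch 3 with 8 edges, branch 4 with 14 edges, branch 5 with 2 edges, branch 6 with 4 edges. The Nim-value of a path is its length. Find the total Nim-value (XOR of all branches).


The tree has 6 branches from the ground vertex.
In Green Hackenbush, the Nim-value of a simple path of length k is k.
Branch 1: length 14, Nim-value = 14
Branch 2: length 5, Nim-value = 5
Branch 3: length 8, Nim-value = 8
Branch 4: length 14, Nim-value = 14
Branch 5: length 2, Nim-value = 2
Branch 6: length 4, Nim-value = 4
Total Nim-value = XOR of all branch values:
0 XOR 14 = 14
14 XOR 5 = 11
11 XOR 8 = 3
3 XOR 14 = 13
13 XOR 2 = 15
15 XOR 4 = 11
Nim-value of the tree = 11

11


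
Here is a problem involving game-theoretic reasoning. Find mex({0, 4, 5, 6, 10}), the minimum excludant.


Set = {0, 4, 5, 6, 10}
0 is in the set.
1 is NOT in the set. This is the mex.
mex = 1

1


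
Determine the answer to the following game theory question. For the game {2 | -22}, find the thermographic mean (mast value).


Game = {2 | -22}, a switch {a | b} with numbers a > b.
Its thermograph has left wall a - t and right wall b + t, which meet at t = (a - b)/2, where both equal (a + b)/2. So the mast (mean value) is at (a + b)/2.
Mean = (2 + (-22))/2 = -20/2 = -10

-10


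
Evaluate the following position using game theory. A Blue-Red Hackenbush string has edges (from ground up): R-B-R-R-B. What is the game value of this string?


Edges (from ground): R-B-R-R-B
By Berlekamp's sign-expansion rule, a Blue-Red Hackenbush stalk has the value of the surreal number whose sign sequence is the edge sequence with B -> + and R -> -.
Sign sequence: -+--+
Trace the sign expansion in the surreal number tree, starting from 0:
Edge 1: R (sign -) -> bounds (-inf, 0), value = -1
Edge 2: B (sign +) -> bounds (-1, 0), value = -1/2
Edge 3: R (sign -) -> bounds (-1, -1/2), value = -3/4
Edge 4: R (sign -) -> bounds (-1, -3/4), value = -7/8
Edge 5: B (sign +) -> bounds (-7/8, -3/4), value = -13/16
Game value = -13/16

-13/16


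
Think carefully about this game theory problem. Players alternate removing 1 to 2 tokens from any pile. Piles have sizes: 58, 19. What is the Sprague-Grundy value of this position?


Subtraction set: {1, 2}
For this subtraction set, G(n) = n mod 3 (period = max + 1 = 3).
Pile 1 (size 58): G(58) = 58 mod 3 = 1
Pile 2 (size 19): G(19) = 19 mod 3 = 1
Total Grundy value = XOR of all: 1 XOR 1 = 0

0


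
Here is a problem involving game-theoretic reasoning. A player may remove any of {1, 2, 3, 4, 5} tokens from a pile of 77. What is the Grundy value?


The subtraction set is S = {1, 2, 3, 4, 5}.
G(k) = mex{ G(k - s) : s in S, s <= k }. We compute iteratively: G(0) = 0.
G(1) = mex({0}) = 1
G(2) = mex({0, 1}) = 2
G(3) = mex({0, 1, 2}) = 3
G(4) = mex({0, 1, 2, 3}) = 4
G(5) = mex({0, 1, 2, 3, 4}) = 5
G(6) = mex({1, 2, 3, 4, 5}) = 0
G(7) = mex({0, 2, 3, 4, 5}) = 1
G(8) = mex({0, 1, 3, 4, 5}) = 2
G(9) = mex({0, 1, 2, 4, 5}) = 3
G(10) = mex({0, 1, 2, 3, 5}) = 4
Observe that G(6)..G(10) = 0, 1, 2, 3, 4 repeats G(0)..G(4) = 0, 1, 2, 3, 4.
For k >= max(S) = 5, G(k) is determined by the previous 5 values G(k-5)..G(k-1); a window of 5 consecutive values has recurred shifted by 6, so by induction G(k + 6) = G(k) for all k >= 0: the sequence is periodic from the start with period 6.
One period: G(0..5) = 0, 1, 2, 3, 4, 5.
77 mod 6 = 5, so G(77) = G(5) = 5.

5


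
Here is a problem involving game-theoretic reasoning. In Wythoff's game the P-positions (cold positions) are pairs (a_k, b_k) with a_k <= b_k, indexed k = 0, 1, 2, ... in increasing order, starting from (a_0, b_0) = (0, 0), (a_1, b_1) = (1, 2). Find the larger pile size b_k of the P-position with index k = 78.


By Wythoff's theorem, a_k = floor(k * phi) and b_k = floor(k * phi^2) = a_k + k, where phi = (1 + sqrt(5))/2 is the golden ratio.
phi = (1 + sqrt(5))/2 = 1.618034
phi^2 = phi + 1 = 2.618034
k = 78
k * phi^2 = 78 * 2.618034 = 204.206651
b_78 = floor(k * phi^2) = 204 (check: a_78 + k = 126 + 78 = 204)

204


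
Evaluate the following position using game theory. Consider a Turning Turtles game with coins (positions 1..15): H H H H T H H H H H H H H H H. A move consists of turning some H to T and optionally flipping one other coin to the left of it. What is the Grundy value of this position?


Coins: H H H H T H H H H H H H H H H
Key fact: a single head at position k behaves exactly like a Nim heap of size k (turning it to T and optionally flipping a coin at j < k corresponds to moving the heap from k to j, or to 0), and heads combine as a disjunctive sum (two heads at the same place would cancel, matching j XOR j = 0). So the Nim-value is the XOR of the 1-indexed positions of the heads.
Face-up positions (1-indexed): [1, 2, 3, 4, 6, 7, 8, 9, 10, 11, 12, 13, 14, 15]
XOR 0 with 1: 0 XOR 1 = 1
XOR 1 with 2: 1 XOR 2 = 3
XOR 3 with 3: 3 XOR 3 = 0
XOR 0 with 4: 0 XOR 4 = 4
XOR 4 with 6: 4 XOR 6 = 2
XOR 2 with 7: 2 XOR 7 = 5
XOR 5 with 8: 5 XOR 8 = 13
XOR 13 with 9: 13 XOR 9 = 4
XOR 4 with 10: 4 XOR 10 = 14
XOR 14 with 11: 14 XOR 11 = 5
XOR 5 with 12: 5 XOR 12 = 9
XOR 9 with 13: 9 XOR 13 = 4
XOR 4 with 14: 4 XOR 14 = 10
XOR 10 with 15: 10 XOR 15 = 5
Nim-value = 5

5


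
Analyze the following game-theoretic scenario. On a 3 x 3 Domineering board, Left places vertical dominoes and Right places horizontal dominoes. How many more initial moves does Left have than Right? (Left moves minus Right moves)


Board is 3 x 3 (rows x cols).
Left (vertical) placements: (rows-1) * cols = 2 * 3 = 6
Right (horizontal) placements: rows * (cols-1) = 3 * 2 = 6
Advantage = Left - Right = 6 - 6 = 0

0


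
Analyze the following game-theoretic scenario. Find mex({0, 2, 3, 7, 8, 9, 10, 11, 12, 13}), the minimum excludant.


Set = {0, 2, 3, 7, 8, 9, 10, 11, 12, 13}
0 is in the set.
1 is NOT in the set. This is the mex.
mex = 1

1


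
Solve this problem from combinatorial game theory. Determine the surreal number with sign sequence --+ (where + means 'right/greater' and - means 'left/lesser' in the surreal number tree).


Sign expansion: --+
Rule: track bounds (lo, hi), initially (-inf, +inf). On '+', the current value becomes lo and we move to the simplest number in (value, hi): value + 1 if hi = +inf, otherwise the midpoint (value + hi)/2. On '-', the current value becomes hi and we move to value - 1 if lo = -inf, otherwise the midpoint (lo + value)/2.
Start at 0.
Step 1: sign = -, move left. Bounds: (-inf, 0). Value = -1
Step 2: sign = -, move left. Bounds: (-inf, -1). Value = -2
Step 3: sign = +, move right. Bounds: (-2, -1). Value = -3/2
The surreal number with sign expansion --+ is -3/2.

-3/2


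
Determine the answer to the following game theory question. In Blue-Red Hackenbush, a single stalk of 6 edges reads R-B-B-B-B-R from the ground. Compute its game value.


Edges (from ground): R-B-B-B-B-R
By Berlekamp's sign-expansion rule, a Blue-Red Hackenbush stalk has the value of the surreal number whose sign sequence is the edge sequence with B -> + and R -> -.
Sign sequence: -++++-
Trace the sign expansion in the surreal number tree, starting from 0:
Edge 1: R (sign -) -> bounds (-inf, 0), value = -1
Edge 2: B (sign +) -> bounds (-1, 0), value = -1/2
Edge 3: B (sign +) -> bounds (-1/2, 0), value = -1/4
Edge 4: B (sign +) -> bounds (-1/4, 0), value = -1/8
Edge 5: B (sign +) -> bounds (-1/8, 0), value = -1/16
Edge 6: R (sign -) -> bounds (-1/8, -1/16), value = -3/32
Game value = -3/32

-3/32


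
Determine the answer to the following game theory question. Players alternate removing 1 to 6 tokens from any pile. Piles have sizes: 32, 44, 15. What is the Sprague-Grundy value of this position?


Subtraction set: {1, 2, 3, 4, 5, 6}
For this subtraction set, G(n) = n mod 7 (period = max + 1 = 7).
Pile 1 (size 32): G(32) = 32 mod 7 = 4
Pile 2 (size 44): G(44) = 44 mod 7 = 2
Pile 3 (size 15): G(15) = 15 mod 7 = 1
Total Grundy value = XOR of all: 4 XOR 2 XOR 1 = 7

7


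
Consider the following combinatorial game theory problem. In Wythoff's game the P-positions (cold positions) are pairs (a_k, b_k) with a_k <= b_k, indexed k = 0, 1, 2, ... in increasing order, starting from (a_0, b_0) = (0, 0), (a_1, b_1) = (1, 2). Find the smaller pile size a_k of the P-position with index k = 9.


By Wythoff's theorem, a_k = floor(k * phi) and b_k = floor(k * phi^2) = a_k + k, where phi = (1 + sqrt(5))/2 is the golden ratio.
phi = (1 + sqrt(5))/2 = 1.618034
k = 9
k * phi = 9 * 1.618034 = 14.562306
a_9 = floor(k * phi) = 14

14


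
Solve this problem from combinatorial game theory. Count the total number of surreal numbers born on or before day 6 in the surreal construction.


Day 0: {|} = 0 is born. Count = 1.
Day n: the number of surreal numbers born by day n is 2^(n+1) - 1.
By day 0: 2^1 - 1 = 1
By day 1: 2^2 - 1 = 3
By day 2: 2^3 - 1 = 7
By day 3: 2^4 - 1 = 15
By day 4: 2^5 - 1 = 31
By day 5: 2^6 - 1 = 63
By day 6: 2^7 - 1 = 127
By day 6: 127 surreal numbers.

127


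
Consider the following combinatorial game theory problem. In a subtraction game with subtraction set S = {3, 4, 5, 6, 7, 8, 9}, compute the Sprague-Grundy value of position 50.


The subtraction set is S = {3, 4, 5, 6, 7, 8, 9}.
G(k) = mex{ G(k - s) : s in S, s <= k }. We compute iteratively: G(0) = 0.
G(1) = mex({}) = 0
G(2) = mex({}) = 0
G(3) = mex({0}) = 1
G(4) = mex({0}) = 1
G(5) = mex({0}) = 1
G(6) = mex({0, 1}) = 2
G(7) = mex({0, 1}) = 2
G(8) = mex({0, 1}) = 2
G(9) = mex({0, 1, 2}) = 3
G(10) = mex({0, 1, 2}) = 3
G(11) = mex({0, 1, 2}) = 3
G(12) = mex({1, 2, 3}) = 0
G(13) = mex({1, 2, 3}) = 0
G(14) = mex({1, 2, 3}) = 0
G(15) = mex({0, 2, 3}) = 1
G(16) = mex({0, 2, 3}) = 1
G(17) = mex({0, 2, 3}) = 1
G(18) = mex({0, 1, 3}) = 2
G(19) = mex({0, 1, 3}) = 2
G(20) = mex({0, 1, 3}) = 2
Observe that G(12)..G(20) = 0, 0, 0, 1, 1, 1, 2, 2, 2 repeats G(0)..G(8) = 0, 0, 0, 1, 1, 1, 2, 2, 2.
For k >= max(S) = 9, G(k) is determined by the previous 9 values G(k-9)..G(k-1); a window of 9 consecutive values has recurred shifted by 12, so by induction G(k + 12) = G(k) for all k >= 0: the sequence is periodic from the start with period 12.
One period: G(0..11) = 0, 0, 0, 1, 1, 1, 2, 2, 2, 3, 3, 3.
50 mod 12 = 2, so G(50) = G(2) = 0.

0


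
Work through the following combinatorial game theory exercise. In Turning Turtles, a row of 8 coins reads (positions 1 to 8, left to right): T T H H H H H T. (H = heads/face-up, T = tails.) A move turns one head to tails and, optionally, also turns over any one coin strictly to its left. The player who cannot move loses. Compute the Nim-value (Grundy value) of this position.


Coins: T T H H H H H T
Key fact: a single head at position k behaves exactly like a Nim heap of size k (turning it to T and optionally flipping a coin at j < k corresponds to moving the heap from k to j, or to 0), and heads combine as a disjunctive sum (two heads at the same place would cancel, matching j XOR j = 0). So the Nim-value is the XOR of the 1-indexed positions of the heads.
Face-up positions (1-indexed): [3, 4, 5, 6, 7]
XOR 0 with 3: 0 XOR 3 = 3
XOR 3 with 4: 3 XOR 4 = 7
XOR 7 with 5: 7 XOR 5 = 2
XOR 2 with 6: 2 XOR 6 = 4
XOR 4 with 7: 4 XOR 7 = 3
Nim-value = 3

3


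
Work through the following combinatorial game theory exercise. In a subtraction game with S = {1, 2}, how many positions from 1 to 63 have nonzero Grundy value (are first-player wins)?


Subtraction set S = {1, 2}, so G(n) = n mod 3.
G(n) = 0 when n is a multiple of 3.
Multiples of 3 in [1, 63]: 21
N-positions (nonzero Grundy) = 63 - 21 = 42

42


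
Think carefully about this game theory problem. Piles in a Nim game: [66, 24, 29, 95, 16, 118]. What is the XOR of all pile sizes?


We need the XOR (exclusive or) of all pile sizes.
After XOR-ing pile 1 (size 66): 0 XOR 66 = 66
After XOR-ing pile 2 (size 24): 66 XOR 24 = 90
After XOR-ing pile 3 (size 29): 90 XOR 29 = 71
After XOR-ing pile 4 (size 95): 71 XOR 95 = 24
After XOR-ing pile 5 (size 16): 24 XOR 16 = 8
After XOR-ing pile 6 (size 118): 8 XOR 118 = 126
The Nim-value of this position is 126.

126


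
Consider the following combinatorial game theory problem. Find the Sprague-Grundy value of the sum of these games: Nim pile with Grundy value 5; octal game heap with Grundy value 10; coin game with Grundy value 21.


By the Sprague-Grundy theorem, the Grundy value of a sum of games is the XOR of individual Grundy values.
Nim pile: Grundy value = 5. Running XOR: 0 XOR 5 = 5
octal game heap: Grundy value = 10. Running XOR: 5 XOR 10 = 15
coin game: Grundy value = 21. Running XOR: 15 XOR 21 = 26
The combined Grundy value is 26.

26


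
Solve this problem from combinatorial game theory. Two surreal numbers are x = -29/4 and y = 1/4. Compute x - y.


x = -29/4, y = 1/4
Converting to common denominator: 4
x = -29/4, y = 1/4
x - y = -29/4 - 1/4 = -15/2

-15/2


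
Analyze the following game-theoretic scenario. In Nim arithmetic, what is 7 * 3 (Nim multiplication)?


Nim multiplication is bilinear over XOR: (u XOR v) * w = (u*w) XOR (v*w).
So we split each operand into its bit components and XOR the pairwise Nim products.
7 = 1 + 2 + 4 (as XOR of powers of 2).
3 = 1 + 2 (as XOR of powers of 2).
Using the standard Nim-product table on single bits:
  2*2 = 3,   2*4 = 8,   2*8 = 12,
  4*4 = 6,   4*8 = 11,  8*8 = 13,
and  1*x = x (identity), k*l = l*k (commutative).
Pairwise Nim products:
  1 * 1 = 1
  1 * 2 = 2
  2 * 1 = 2
  2 * 2 = 3
  4 * 1 = 4
  4 * 2 = 8
XOR them: 1 XOR 2 XOR 2 XOR 3 XOR 4 XOR 8 = 14.
Result: 7 * 3 = 14 (in Nim).

14
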